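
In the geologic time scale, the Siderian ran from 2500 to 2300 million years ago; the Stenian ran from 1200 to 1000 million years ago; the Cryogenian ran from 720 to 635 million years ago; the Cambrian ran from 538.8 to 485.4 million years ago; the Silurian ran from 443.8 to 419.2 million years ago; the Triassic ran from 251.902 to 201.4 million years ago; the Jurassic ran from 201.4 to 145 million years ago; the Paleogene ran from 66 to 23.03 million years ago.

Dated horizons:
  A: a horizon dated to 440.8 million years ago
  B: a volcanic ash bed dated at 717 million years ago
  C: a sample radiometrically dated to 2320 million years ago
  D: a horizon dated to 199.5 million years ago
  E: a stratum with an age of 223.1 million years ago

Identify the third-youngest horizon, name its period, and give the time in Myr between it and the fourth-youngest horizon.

A, in the Silurian; 276.2 million years to B

Sorted youngest-first by Ma: D (199.5), E (223.1), A (440.8), B (717), C (2320).
The third youngest is A at 440.8 Ma, which lies in 443.8–419.2 Ma: the Silurian.
The fourth youngest is B at 717 Ma; separation = |440.8 − 717| = 276.2 Myr.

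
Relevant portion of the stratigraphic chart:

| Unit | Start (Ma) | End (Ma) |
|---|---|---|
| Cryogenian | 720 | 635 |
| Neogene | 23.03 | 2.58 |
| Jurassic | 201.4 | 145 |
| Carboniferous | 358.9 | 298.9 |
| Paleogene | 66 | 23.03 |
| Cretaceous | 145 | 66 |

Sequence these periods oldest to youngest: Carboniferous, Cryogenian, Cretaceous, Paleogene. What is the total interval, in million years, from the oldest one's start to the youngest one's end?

Cryogenian → Carboniferous → Cretaceous → Paleogene; total span 696.97 Myr

From the excerpt: Carboniferous 358.9–298.9; Cryogenian 720–635; Cretaceous 145–66; Paleogene 66–23.03 (Ma).
Larger Ma is earlier, so the oldest is Cryogenian and the youngest is Paleogene; oldest to youngest: Cryogenian, Carboniferous, Cretaceous, Paleogene.
Oldest start 720 minus youngest end 23.03 gives 696.97 Myr overall.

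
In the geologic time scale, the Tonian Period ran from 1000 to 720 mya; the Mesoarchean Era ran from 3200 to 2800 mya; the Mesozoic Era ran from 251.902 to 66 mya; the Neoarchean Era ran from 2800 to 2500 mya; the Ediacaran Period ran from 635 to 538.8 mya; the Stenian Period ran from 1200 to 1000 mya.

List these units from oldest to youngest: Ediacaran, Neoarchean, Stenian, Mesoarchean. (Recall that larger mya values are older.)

Mesoarchean, then Neoarchean, then Stenian, then Ediacaran

The oldest of these is Mesoarchean (starts 3200 Ma) and the youngest is Ediacaran (ends 538.8 Ma).
In between, by decreasing start age: Neoarchean (2800), Stenian (1200).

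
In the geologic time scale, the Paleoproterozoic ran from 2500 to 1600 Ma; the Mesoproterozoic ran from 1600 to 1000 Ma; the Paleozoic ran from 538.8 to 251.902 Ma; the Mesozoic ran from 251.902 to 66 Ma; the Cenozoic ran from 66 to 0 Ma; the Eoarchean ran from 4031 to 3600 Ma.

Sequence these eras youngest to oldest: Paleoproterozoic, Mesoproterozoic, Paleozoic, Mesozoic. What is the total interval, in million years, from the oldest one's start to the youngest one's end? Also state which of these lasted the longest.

Mesozoic, Paleozoic, Mesoproterozoic, Paleoproterozoic; total span 2434 Myr; longest is Paleoproterozoic

From the excerpt: Paleoproterozoic 2500–1600; Mesoproterozoic 1600–1000; Paleozoic 538.8–251.902; Mesozoic 251.902–66 (Ma).
Larger Ma is earlier, so the oldest is Paleoproterozoic and the youngest is Mesozoic; youngest to oldest: Mesozoic, Paleozoic, Mesoproterozoic, Paleoproterozoic.
Oldest start 2500 minus youngest end 66 gives 2434 Myr overall.
Individual lengths (start − end): Mesoproterozoic 600; Paleozoic 286.898; Mesozoic 185.902; Paleoproterozoic 900. The largest is Paleoproterozoic at 900 Myr.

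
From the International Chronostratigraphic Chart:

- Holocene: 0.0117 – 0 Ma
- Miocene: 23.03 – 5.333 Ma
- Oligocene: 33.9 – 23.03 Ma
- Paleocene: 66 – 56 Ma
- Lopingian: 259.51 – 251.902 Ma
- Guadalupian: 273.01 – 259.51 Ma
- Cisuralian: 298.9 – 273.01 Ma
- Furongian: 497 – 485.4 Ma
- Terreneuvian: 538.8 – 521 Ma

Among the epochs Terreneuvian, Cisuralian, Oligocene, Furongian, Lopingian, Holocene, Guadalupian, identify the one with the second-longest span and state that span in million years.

Terreneuvian, 17.8 million years

Start − end for each: Terreneuvian 538.8 − 521 = 17.8; Cisuralian 298.9 − 273.01 = 25.89; Oligocene 33.9 − 23.03 = 10.87; Furongian 497 − 485.4 = 11.6; Lopingian 259.51 − 251.902 = 7.608; Holocene 0.0117 − 0 = 0.0117; Guadalupian 273.01 − 259.51 = 13.5.
Ranking these from longest: Cisuralian > Terreneuvian > Guadalupian > Furongian > Oligocene > Lopingian > Holocene.
Position 2 in that ranking is Terreneuvian, which lasted 17.8 Myr.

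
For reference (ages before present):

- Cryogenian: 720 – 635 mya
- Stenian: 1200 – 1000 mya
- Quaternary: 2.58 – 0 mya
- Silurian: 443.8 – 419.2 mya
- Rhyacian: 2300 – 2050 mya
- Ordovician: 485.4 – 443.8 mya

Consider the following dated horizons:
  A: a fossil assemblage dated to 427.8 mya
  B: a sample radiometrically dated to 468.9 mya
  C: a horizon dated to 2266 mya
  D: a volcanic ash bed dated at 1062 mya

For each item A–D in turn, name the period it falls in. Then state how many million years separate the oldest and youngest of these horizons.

A: 427.8 Ma lies in 443.8–419.2 Ma, so Silurian.
B: 468.9 Ma lies in 485.4–443.8 Ma, so Ordovician.
C: 2266 Ma lies in 2300–2050 Ma, so Rhyacian.
D: 1062 Ma lies in 1200–1000 Ma, so Stenian.
Oldest = 2266 Ma, youngest = 427.8 Ma → span 1838.2 Myr.

A — Silurian; B — Ordovician; C — Rhyacian; D — Stenian; span 1838.2 million years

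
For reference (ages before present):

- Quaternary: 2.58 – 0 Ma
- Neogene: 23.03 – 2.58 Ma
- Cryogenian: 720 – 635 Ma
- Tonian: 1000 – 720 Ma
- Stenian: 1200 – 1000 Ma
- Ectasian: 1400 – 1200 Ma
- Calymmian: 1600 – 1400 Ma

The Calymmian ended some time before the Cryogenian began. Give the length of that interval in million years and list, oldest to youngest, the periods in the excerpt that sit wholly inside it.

680 million years; Ectasian, Stenian, Tonian

The Calymmian closes at 1400 Ma and the Cryogenian opens at 720 Ma, so the interval is 1400 − 720 = 680 Myr.
A period fits inside if it starts at or after 1400 Ma and ends at or before 720 Ma; oldest first that gives Ectasian, Stenian, Tonian.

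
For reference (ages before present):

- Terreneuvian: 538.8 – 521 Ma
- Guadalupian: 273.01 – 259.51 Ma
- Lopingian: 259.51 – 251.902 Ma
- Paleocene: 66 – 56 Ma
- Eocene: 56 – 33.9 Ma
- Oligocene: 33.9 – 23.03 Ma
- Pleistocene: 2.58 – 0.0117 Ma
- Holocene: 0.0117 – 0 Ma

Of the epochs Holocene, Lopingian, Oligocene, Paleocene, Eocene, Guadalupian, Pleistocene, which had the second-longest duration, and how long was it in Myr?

Start − end for each: Holocene 0.0117 − 0 = 0.0117; Lopingian 259.51 − 251.902 = 7.608; Oligocene 33.9 − 23.03 = 10.87; Paleocene 66 − 56 = 10; Eocene 56 − 33.9 = 22.1; Guadalupian 273.01 − 259.51 = 13.5; Pleistocene 2.58 − 0.0117 = 2.5683.
Ranking these from longest: Eocene > Guadalupian > Oligocene > Paleocene > Lopingian > Pleistocene > Holocene.
Position 2 in that ranking is Guadalupian, which lasted 13.5 Myr.

Guadalupian, 13.5 million years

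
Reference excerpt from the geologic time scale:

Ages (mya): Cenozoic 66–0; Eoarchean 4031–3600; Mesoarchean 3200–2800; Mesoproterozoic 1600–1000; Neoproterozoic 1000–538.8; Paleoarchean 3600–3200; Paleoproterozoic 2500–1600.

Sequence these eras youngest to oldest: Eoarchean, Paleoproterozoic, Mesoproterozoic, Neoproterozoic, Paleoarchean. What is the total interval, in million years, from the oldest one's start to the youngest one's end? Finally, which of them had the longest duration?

Start ages (Ma): Eoarchean 4031, Paleoarchean 3600, Paleoproterozoic 2500, Mesoproterozoic 1600, Neoproterozoic 1000.
Ordered youngest to oldest: Neoproterozoic, Mesoproterozoic, Paleoproterozoic, Paleoarchean, Eoarchean.
Span = 4031 − 538.8 = 3492.2 Myr.
Durations: Neoproterozoic 461.2, Eoarchean 431, Paleoproterozoic 900, Paleoarchean 400, Mesoproterozoic 600 → longest is Paleoproterozoic (900 Myr).

Neoproterozoic → Mesoproterozoic → Paleoproterozoic → Paleoarchean → Eoarchean; total span 3492.2 Myr; longest is Paleoproterozoic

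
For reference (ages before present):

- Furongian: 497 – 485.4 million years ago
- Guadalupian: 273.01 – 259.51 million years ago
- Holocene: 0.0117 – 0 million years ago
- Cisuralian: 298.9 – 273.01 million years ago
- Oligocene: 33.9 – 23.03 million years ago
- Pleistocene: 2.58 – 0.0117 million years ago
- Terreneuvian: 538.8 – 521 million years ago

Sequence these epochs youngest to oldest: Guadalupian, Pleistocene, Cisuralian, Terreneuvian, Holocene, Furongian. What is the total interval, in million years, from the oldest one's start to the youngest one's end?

Holocene, Pleistocene, Guadalupian, Cisuralian, Furongian, Terreneuvian; total span 538.8 Myr

Start ages (Ma): Terreneuvian 538.8, Furongian 497, Cisuralian 298.9, Guadalupian 273.01, Pleistocene 2.58, Holocene 0.0117.
Ordered youngest to oldest: Holocene, Pleistocene, Guadalupian, Cisuralian, Furongian, Terreneuvian.
Span = 538.8 − 0 = 538.8 Myr.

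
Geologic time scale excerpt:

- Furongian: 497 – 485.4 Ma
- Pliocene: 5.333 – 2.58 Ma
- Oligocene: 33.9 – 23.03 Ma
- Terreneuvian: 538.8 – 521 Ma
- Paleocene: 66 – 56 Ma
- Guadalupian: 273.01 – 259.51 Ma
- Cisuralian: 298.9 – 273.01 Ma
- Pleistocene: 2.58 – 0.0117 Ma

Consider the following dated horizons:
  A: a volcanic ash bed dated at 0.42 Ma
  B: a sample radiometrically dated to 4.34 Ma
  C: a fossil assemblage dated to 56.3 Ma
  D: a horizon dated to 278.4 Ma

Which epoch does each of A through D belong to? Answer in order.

A — Pleistocene; B — Pliocene; C — Paleocene; D — Cisuralian

Match each age against the start–end ranges in the excerpt: A = 0.42 Ma → Pleistocene (2.58–0.0117); B = 4.34 Ma → Pliocene (5.333–2.58); C = 56.3 Ma → Paleocene (66–56); D = 278.4 Ma → Cisuralian (298.9–273.01).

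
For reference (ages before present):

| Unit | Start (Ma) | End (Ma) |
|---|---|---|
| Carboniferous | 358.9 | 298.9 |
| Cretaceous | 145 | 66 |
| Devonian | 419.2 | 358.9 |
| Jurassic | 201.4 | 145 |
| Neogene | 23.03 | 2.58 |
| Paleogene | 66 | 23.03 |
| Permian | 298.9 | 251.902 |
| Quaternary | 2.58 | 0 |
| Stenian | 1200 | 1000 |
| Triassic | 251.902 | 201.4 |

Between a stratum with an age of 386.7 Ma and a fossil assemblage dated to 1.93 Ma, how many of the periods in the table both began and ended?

7

The older date is 386.7 Ma and the younger is 1.93 Ma.
Periods with start < 386.7 and end > 1.93 Ma: Carboniferous (358.9–298.9), Permian (298.9–251.902), Triassic (251.902–201.4), Jurassic (201.4–145), Cretaceous (145–66), Paleogene (66–23.03), Neogene (23.03–2.58).
That is 7 complete periods.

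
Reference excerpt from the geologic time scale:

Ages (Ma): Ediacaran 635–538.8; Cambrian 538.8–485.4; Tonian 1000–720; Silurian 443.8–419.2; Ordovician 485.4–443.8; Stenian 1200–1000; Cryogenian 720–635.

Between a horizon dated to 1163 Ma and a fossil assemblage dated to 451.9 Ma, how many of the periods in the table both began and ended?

4

The older date is 1163 Ma and the younger is 451.9 Ma.
Periods with start < 1163 and end > 451.9 Ma: Tonian (1000–720), Cryogenian (720–635), Ediacaran (635–538.8), Cambrian (538.8–485.4).
That is 4 complete periods.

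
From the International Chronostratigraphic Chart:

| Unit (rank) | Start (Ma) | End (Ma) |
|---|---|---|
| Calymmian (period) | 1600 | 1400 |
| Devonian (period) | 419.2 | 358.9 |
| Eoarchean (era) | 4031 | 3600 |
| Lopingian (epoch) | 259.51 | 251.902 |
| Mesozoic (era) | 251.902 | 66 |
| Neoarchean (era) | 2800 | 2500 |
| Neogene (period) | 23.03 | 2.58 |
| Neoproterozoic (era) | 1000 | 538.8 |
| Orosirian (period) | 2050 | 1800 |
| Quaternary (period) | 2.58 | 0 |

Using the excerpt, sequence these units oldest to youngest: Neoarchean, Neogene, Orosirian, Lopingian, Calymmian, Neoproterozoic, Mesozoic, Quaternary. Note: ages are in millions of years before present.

The oldest of these is Neoarchean (starts 2800 Ma) and the youngest is Quaternary (ends 0 Ma).
In between, by decreasing start age: Orosirian (2050), Calymmian (1600), Neoproterozoic (1000), Lopingian (259.51), Mesozoic (251.902), Neogene (23.03).

Neoarchean, Orosirian, Calymmian, Neoproterozoic, Lopingian, Mesozoic, Neogene, Quaternary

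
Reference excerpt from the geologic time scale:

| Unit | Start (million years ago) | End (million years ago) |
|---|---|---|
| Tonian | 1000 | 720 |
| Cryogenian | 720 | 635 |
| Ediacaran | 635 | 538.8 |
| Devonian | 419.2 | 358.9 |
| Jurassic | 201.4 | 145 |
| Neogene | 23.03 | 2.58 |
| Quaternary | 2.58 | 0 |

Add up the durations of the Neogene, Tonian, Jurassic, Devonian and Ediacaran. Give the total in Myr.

Duration is start − end for each: (23.03 − 2.58) + (1000 − 720) + (201.4 − 145) + (419.2 − 358.9) + (635 − 538.8).
That is 20.45 + 280 + 56.4 + 60.3 + 96.2, which totals 513.35 million years.

513.35 million years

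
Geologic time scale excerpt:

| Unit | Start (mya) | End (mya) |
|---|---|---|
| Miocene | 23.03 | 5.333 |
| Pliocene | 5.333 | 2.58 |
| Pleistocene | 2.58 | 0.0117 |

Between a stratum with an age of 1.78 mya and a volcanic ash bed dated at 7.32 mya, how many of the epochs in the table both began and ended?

7.32 Ma sits inside the Miocene (23.03–5.333) and 1.78 Ma inside the Pleistocene (2.58–0.0117); neither of those is wholly between the two dates.
The listed epochs lying completely between them are Pliocene — 1 in all.

1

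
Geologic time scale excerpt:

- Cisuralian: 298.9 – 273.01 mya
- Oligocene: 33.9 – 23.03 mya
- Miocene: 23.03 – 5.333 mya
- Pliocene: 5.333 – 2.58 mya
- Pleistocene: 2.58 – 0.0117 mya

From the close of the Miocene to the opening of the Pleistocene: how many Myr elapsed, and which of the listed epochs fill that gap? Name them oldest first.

2.753 million years; Pliocene

The Miocene closes at 5.333 Ma and the Pleistocene opens at 2.58 Ma, so the interval is 5.333 − 2.58 = 2.753 Myr.
An epoch fits inside if it starts at or after 5.333 Ma and ends at or before 2.58 Ma; oldest first that gives Pliocene.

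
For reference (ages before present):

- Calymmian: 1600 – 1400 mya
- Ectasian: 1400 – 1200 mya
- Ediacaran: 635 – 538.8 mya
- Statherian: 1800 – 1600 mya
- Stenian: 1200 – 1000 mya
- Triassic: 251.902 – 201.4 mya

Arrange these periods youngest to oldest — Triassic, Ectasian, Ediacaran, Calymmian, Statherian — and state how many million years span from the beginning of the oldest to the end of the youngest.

Triassic → Ediacaran → Ectasian → Calymmian → Statherian; total span 1598.6 Myr

Start ages (Ma): Statherian 1800, Calymmian 1600, Ectasian 1400, Ediacaran 635, Triassic 251.902.
Ordered youngest to oldest: Triassic, Ediacaran, Ectasian, Calymmian, Statherian.
Span = 1800 − 201.4 = 1598.6 Myr.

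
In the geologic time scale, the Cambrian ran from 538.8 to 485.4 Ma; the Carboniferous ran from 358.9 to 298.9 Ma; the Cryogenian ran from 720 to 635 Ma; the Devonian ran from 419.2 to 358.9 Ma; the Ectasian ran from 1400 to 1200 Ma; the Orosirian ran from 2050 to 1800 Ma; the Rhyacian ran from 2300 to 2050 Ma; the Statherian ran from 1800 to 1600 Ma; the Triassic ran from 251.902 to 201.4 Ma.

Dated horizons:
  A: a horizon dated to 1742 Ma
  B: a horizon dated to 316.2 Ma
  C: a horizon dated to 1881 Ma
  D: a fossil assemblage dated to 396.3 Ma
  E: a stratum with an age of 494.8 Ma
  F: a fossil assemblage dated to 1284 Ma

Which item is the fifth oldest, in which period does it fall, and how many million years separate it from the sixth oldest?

Sorted oldest-first by Ma: C (1881), A (1742), F (1284), E (494.8), D (396.3), B (316.2).
The fifth oldest is D at 396.3 Ma, which lies in 419.2–358.9 Ma: the Devonian.
The sixth oldest is B at 316.2 Ma; separation = |396.3 − 316.2| = 80.1 Myr.

D, in the Devonian; 80.1 million years to B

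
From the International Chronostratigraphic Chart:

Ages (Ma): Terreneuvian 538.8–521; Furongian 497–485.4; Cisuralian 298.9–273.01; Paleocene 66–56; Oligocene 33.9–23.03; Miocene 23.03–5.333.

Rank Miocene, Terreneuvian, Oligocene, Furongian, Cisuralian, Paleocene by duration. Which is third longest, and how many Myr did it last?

Miocene, 17.697 million years

Durations: Miocene 17.697; Terreneuvian 17.8; Oligocene 10.87; Furongian 11.6; Cisuralian 25.89; Paleocene 10 Myr.
Sorted longest-first: Cisuralian (25.89), Terreneuvian (17.8), Miocene (17.697), Furongian (11.6), Oligocene (10.87), Paleocene (10).
The third longest is Miocene at 17.697 Myr.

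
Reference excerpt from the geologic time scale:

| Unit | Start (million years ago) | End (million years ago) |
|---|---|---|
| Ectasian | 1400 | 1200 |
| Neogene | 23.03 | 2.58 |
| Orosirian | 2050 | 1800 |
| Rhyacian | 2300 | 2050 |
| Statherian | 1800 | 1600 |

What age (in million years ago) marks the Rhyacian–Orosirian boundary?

The Rhyacian ends and the Orosirian begins at 2050 million years ago.

2050 million years ago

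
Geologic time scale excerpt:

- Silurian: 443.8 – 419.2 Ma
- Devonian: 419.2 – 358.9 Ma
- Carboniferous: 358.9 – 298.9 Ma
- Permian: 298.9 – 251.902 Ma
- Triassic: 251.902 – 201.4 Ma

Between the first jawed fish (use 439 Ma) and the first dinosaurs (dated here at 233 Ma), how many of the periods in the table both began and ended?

3

The older date is 439 Ma and the younger is 233 Ma.
Periods with start < 439 and end > 233 Ma: Devonian (419.2–358.9), Carboniferous (358.9–298.9), Permian (298.9–251.902).
That is 3 complete periods.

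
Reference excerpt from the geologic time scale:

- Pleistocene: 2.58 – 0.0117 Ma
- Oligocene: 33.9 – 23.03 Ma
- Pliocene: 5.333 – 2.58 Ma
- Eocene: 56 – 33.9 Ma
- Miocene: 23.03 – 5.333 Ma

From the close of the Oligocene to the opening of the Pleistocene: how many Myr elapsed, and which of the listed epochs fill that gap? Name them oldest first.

The Oligocene closes at 23.03 Ma and the Pleistocene opens at 2.58 Ma, so the interval is 23.03 − 2.58 = 20.45 Myr.
An epoch fits inside if it starts at or after 23.03 Ma and ends at or before 2.58 Ma; oldest first that gives Miocene, Pliocene.

20.45 million years; Miocene, Pliocene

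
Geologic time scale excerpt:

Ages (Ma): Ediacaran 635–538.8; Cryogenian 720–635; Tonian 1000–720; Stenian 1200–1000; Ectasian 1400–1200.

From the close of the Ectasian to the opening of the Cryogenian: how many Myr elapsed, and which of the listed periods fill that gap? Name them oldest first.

480 million years; Stenian, Tonian

End of Ectasian = 1200 Ma; start of Cryogenian = 720 Ma.
Gap = 1200 − 720 = 480 Myr.
Periods wholly inside 1200–720 Ma: Stenian (1200–1000), Tonian (1000–720).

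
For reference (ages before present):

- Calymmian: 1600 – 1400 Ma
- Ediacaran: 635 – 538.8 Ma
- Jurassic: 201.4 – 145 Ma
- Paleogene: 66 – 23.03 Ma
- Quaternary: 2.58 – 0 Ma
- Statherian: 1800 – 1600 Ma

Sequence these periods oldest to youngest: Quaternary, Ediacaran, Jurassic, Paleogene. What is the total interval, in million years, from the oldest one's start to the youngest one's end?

Ediacaran, Jurassic, Paleogene, Quaternary; total span 635 Myr

From the excerpt: Quaternary 2.58–0; Ediacaran 635–538.8; Jurassic 201.4–145; Paleogene 66–23.03 (Ma).
Larger Ma is earlier, so the oldest is Ediacaran and the youngest is Quaternary; oldest to youngest: Ediacaran, Jurassic, Paleogene, Quaternary.
Oldest start 635 minus youngest end 0 gives 635 Myr overall.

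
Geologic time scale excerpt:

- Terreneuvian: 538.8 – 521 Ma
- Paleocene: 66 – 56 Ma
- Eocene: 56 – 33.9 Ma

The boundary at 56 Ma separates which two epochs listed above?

The Paleocene ends at 56 Ma and the Eocene begins at 56 Ma, so they share that boundary.

Paleocene and Eocene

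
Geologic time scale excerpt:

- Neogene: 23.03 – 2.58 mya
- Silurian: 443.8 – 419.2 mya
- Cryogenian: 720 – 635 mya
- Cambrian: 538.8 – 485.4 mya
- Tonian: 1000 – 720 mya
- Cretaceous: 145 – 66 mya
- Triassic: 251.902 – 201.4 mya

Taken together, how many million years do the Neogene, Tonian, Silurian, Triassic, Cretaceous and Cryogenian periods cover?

Each duration: Neogene = 20.45; Tonian = 280; Silurian = 24.6; Triassic = 50.502; Cretaceous = 79; Cryogenian = 85.
Sum: 20.45 + 280 + 24.6 + 50.502 + 79 + 85 = 539.552 Myr.

539.552 million years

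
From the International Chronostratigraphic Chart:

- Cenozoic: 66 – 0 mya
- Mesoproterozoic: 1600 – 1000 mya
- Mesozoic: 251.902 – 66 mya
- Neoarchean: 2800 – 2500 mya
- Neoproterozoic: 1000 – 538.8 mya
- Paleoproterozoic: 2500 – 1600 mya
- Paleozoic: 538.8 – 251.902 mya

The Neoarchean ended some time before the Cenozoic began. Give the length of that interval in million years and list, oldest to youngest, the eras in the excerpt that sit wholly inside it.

End of Neoarchean = 2500 Ma; start of Cenozoic = 66 Ma.
Gap = 2500 − 66 = 2434 Myr.
Eras wholly inside 2500–66 Ma: Paleoproterozoic (2500–1600), Mesoproterozoic (1600–1000), Neoproterozoic (1000–538.8), Paleozoic (538.8–251.902), Mesozoic (251.902–66).

2434 million years; Paleoproterozoic, Mesoproterozoic, Neoproterozoic, Paleozoic, Mesozoic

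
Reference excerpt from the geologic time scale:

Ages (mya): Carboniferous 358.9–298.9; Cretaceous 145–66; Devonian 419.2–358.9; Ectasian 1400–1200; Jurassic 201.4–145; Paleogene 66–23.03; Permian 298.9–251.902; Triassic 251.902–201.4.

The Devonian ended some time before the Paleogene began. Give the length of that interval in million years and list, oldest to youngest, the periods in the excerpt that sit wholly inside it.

The Devonian closes at 358.9 Ma and the Paleogene opens at 66 Ma, so the interval is 358.9 − 66 = 292.9 Myr.
A period fits inside if it starts at or after 358.9 Ma and ends at or before 66 Ma; oldest first that gives Carboniferous, Permian, Triassic, Jurassic, Cretaceous.

292.9 million years; Carboniferous, Permian, Triassic, Jurassic, Cretaceous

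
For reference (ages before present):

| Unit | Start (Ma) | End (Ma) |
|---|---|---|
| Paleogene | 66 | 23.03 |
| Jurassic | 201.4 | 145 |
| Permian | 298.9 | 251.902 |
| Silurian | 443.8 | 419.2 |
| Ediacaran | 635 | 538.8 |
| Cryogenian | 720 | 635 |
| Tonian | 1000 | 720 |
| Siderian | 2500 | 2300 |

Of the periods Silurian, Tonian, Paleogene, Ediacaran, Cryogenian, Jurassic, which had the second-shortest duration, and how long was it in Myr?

Paleogene, 42.97 million years

Durations: Silurian 24.6; Tonian 280; Paleogene 42.97; Ediacaran 96.2; Cryogenian 85; Jurassic 56.4 Myr.
Sorted shortest-first: Silurian (24.6), Paleogene (42.97), Jurassic (56.4), Cryogenian (85), Ediacaran (96.2), Tonian (280).
The second shortest is Paleogene at 42.97 Myr.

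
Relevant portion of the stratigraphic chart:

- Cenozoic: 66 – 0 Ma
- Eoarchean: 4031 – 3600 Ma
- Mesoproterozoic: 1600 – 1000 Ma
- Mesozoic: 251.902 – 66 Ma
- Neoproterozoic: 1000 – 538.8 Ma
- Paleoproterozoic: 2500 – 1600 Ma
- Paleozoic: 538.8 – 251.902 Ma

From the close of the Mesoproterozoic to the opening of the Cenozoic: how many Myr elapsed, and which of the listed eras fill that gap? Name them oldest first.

End of Mesoproterozoic = 1000 Ma; start of Cenozoic = 66 Ma.
Gap = 1000 − 66 = 934 Myr.
Eras wholly inside 1000–66 Ma: Neoproterozoic (1000–538.8), Paleozoic (538.8–251.902), Mesozoic (251.902–66).

934 million years; Neoproterozoic, Paleozoic, Mesozoic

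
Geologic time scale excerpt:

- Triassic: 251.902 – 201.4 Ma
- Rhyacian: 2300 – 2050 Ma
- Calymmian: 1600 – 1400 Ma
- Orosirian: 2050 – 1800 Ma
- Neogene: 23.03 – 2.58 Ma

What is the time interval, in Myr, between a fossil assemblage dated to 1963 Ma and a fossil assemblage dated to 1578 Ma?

1963 − 1578 = 385 million years.

385 million years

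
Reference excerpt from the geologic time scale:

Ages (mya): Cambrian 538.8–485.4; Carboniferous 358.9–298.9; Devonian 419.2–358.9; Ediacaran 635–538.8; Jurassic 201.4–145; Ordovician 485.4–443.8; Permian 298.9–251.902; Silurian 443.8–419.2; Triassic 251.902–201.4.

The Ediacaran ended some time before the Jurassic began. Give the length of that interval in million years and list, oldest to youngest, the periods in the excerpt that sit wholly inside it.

The Ediacaran closes at 538.8 Ma and the Jurassic opens at 201.4 Ma, so the interval is 538.8 − 201.4 = 337.4 Myr.
A period fits inside if it starts at or after 538.8 Ma and ends at or before 201.4 Ma; oldest first that gives Cambrian, Ordovician, Silurian, Devonian, Carboniferous, Permian, Triassic.

337.4 million years; Cambrian, Ordovician, Silurian, Devonian, Carboniferous, Permian, Triassic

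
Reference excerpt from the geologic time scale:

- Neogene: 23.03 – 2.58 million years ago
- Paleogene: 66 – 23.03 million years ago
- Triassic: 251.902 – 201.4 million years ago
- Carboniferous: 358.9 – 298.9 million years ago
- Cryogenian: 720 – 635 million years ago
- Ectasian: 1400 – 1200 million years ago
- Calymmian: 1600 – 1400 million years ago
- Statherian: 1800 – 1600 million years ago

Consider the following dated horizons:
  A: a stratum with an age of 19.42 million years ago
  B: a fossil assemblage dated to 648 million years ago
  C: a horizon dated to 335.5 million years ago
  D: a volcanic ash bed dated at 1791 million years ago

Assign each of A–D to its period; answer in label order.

A — Neogene; B — Cryogenian; C — Carboniferous; D — Statherian

A: 19.42 Ma lies in 23.03–2.58 Ma, so Neogene.
B: 648 Ma lies in 720–635 Ma, so Cryogenian.
C: 335.5 Ma lies in 358.9–298.9 Ma, so Carboniferous.
D: 1791 Ma lies in 1800–1600 Ma, so Statherian.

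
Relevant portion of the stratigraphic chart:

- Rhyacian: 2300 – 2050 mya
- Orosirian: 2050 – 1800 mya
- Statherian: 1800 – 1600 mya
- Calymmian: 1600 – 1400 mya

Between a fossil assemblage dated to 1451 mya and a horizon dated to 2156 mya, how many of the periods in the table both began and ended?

The older date is 2156 Ma and the younger is 1451 Ma.
Periods with start < 2156 and end > 1451 Ma: Orosirian (2050–1800), Statherian (1800–1600).
That is 2 complete periods.

2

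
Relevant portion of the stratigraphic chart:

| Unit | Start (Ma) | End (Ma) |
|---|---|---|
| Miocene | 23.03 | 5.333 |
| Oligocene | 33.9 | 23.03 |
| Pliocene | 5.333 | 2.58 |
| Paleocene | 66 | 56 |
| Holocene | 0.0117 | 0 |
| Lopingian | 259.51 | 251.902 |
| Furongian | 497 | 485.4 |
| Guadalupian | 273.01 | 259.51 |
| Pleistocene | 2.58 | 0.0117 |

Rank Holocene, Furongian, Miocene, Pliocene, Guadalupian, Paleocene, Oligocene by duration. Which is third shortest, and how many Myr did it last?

Durations: Holocene 0.0117; Furongian 11.6; Miocene 17.697; Pliocene 2.753; Guadalupian 13.5; Paleocene 10; Oligocene 10.87 Myr.
Sorted shortest-first: Holocene (0.0117), Pliocene (2.753), Paleocene (10), Oligocene (10.87), Furongian (11.6), Guadalupian (13.5), Miocene (17.697).
The third shortest is Paleocene at 10 Myr.

Paleocene, 10 million years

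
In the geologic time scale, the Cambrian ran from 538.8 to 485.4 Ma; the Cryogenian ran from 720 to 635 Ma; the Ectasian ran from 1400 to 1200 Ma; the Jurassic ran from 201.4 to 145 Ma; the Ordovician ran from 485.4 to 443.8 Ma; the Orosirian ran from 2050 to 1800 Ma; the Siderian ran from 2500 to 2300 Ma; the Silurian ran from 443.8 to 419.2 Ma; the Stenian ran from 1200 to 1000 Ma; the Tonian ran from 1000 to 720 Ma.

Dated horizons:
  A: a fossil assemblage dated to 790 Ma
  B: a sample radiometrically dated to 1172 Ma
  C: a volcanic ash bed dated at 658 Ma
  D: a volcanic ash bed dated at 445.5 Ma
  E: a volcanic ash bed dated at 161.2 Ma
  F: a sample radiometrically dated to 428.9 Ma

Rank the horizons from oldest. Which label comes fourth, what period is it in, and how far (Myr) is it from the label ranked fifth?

Sorted oldest-first by Ma: B (1172), A (790), C (658), D (445.5), F (428.9), E (161.2).
The fourth oldest is D at 445.5 Ma, which lies in 485.4–443.8 Ma: the Ordovician.
The fifth oldest is F at 428.9 Ma; separation = |445.5 − 428.9| = 16.6 Myr.

D, in the Ordovician; 16.6 million years to F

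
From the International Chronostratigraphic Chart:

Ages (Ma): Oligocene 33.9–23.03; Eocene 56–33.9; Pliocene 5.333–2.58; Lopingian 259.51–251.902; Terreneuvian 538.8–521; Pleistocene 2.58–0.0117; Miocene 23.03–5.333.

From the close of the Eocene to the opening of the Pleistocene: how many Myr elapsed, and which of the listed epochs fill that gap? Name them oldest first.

End of Eocene = 33.9 Ma; start of Pleistocene = 2.58 Ma.
Gap = 33.9 − 2.58 = 31.32 Myr.
Epochs wholly inside 33.9–2.58 Ma: Oligocene (33.9–23.03), Miocene (23.03–5.333), Pliocene (5.333–2.58).

31.32 million years; Oligocene, Miocene, Pliocene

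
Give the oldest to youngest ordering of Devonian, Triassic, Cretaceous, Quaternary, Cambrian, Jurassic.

Era membership (oldest first within each) — Paleozoic: Cambrian, Devonian; Mesozoic: Triassic, Jurassic, Cretaceous; Cenozoic: Quaternary. Paleozoic precedes Mesozoic, which precedes Cenozoic. Concatenating the groups in that era order gives oldest to youngest directly.

Cambrian, Devonian, Triassic, Jurassic, Cretaceous, Quaternary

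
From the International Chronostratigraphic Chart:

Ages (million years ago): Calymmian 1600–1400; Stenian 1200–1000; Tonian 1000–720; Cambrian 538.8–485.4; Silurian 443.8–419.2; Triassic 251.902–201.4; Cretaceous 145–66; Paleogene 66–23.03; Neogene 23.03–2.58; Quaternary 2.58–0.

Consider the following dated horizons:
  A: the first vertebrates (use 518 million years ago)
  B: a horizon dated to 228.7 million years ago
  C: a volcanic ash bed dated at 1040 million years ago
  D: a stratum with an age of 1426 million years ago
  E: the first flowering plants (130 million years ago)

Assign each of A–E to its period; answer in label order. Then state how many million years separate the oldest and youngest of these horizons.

Match each age against the start–end ranges in the excerpt: A = 518 Ma → Cambrian (538.8–485.4); B = 228.7 Ma → Triassic (251.902–201.4); C = 1040 Ma → Stenian (1200–1000); D = 1426 Ma → Calymmian (1600–1400); E = 130 Ma → Cretaceous (145–66).
The largest age is 1426 Ma and the smallest is 130 Ma; their difference is 1296 Myr.

A — Cambrian; B — Triassic; C — Stenian; D — Calymmian; E — Cretaceous; span 1296 million years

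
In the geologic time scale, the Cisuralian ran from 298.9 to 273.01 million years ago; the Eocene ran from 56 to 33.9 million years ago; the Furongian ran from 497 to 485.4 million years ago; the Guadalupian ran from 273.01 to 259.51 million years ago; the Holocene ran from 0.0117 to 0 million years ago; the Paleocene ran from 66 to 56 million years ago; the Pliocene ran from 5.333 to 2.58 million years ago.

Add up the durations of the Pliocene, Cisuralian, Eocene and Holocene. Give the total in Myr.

Duration is start − end for each: (5.333 − 2.58) + (298.9 − 273.01) + (56 − 33.9) + (0.0117 − 0).
That is 2.753 + 25.89 + 22.1 + 0.0117, which totals 50.7547 million years.

50.7547 million years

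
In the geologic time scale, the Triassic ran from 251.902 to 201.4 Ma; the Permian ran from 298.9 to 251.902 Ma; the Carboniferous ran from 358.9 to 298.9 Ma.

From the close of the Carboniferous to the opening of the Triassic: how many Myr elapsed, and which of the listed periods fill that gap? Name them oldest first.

46.998 million years; Permian

End of Carboniferous = 298.9 Ma; start of Triassic = 251.902 Ma.
Gap = 298.9 − 251.902 = 46.998 Myr.
Periods wholly inside 298.9–251.902 Ma: Permian (298.9–251.902).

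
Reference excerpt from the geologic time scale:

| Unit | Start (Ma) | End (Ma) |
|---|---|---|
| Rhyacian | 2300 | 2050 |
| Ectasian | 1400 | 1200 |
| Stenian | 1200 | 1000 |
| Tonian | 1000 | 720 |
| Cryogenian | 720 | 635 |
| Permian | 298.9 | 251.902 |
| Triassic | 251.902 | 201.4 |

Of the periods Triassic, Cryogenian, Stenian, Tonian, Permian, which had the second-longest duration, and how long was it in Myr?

Stenian, 200 million years

Durations: Triassic 50.502; Cryogenian 85; Stenian 200; Tonian 280; Permian 46.998 Myr.
Sorted longest-first: Tonian (280), Stenian (200), Cryogenian (85), Triassic (50.502), Permian (46.998).
The second longest is Stenian at 200 Myr.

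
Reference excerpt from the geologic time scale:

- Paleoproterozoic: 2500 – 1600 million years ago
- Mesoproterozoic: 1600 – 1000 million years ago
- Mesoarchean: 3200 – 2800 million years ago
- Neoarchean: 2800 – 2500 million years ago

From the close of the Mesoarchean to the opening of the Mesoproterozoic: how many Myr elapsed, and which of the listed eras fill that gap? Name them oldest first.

The Mesoarchean closes at 2800 Ma and the Mesoproterozoic opens at 1600 Ma, so the interval is 2800 − 1600 = 1200 Myr.
An era fits inside if it starts at or after 2800 Ma and ends at or before 1600 Ma; oldest first that gives Neoarchean, Paleoproterozoic.

1200 million years; Neoarchean, Paleoproterozoic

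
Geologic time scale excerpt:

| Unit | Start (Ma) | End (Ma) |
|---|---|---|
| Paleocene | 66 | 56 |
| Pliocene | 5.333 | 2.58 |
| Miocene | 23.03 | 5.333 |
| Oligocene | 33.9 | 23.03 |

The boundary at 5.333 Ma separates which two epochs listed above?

The Miocene ends at 5.333 Ma and the Pliocene begins at 5.333 Ma, so they share that boundary.

Miocene and Pliocene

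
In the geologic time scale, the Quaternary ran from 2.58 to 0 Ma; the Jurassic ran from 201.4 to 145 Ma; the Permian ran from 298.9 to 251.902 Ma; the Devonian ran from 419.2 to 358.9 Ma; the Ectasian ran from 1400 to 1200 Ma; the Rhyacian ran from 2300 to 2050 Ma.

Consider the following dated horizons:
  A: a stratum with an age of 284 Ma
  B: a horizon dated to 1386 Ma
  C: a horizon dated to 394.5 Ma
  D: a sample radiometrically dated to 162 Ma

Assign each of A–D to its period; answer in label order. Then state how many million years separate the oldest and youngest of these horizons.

A — Permian; B — Ectasian; C — Devonian; D — Jurassic; span 1224 million years

Match each age against the start–end ranges in the excerpt: A = 284 Ma → Permian (298.9–251.902); B = 1386 Ma → Ectasian (1400–1200); C = 394.5 Ma → Devonian (419.2–358.9); D = 162 Ma → Jurassic (201.4–145).
The largest age is 1386 Ma and the smallest is 162 Ma; their difference is 1224 Myr.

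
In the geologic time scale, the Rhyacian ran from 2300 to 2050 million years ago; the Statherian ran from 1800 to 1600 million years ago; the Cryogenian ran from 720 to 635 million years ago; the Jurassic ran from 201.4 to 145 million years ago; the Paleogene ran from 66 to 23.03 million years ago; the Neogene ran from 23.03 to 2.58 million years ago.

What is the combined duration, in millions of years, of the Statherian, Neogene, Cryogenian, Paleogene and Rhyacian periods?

598.42 million years

Duration is start − end for each: (1800 − 1600) + (23.03 − 2.58) + (720 − 635) + (66 − 23.03) + (2300 − 2050).
That is 200 + 20.45 + 85 + 42.97 + 250, which totals 598.42 million years.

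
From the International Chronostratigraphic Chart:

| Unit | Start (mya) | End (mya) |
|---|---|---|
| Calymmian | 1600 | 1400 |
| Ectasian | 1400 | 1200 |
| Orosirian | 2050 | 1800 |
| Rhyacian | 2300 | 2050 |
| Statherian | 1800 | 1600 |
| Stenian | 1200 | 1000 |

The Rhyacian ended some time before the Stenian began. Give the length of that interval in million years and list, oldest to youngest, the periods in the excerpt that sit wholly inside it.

The Rhyacian closes at 2050 Ma and the Stenian opens at 1200 Ma, so the interval is 2050 − 1200 = 850 Myr.
A period fits inside if it starts at or after 2050 Ma and ends at or before 1200 Ma; oldest first that gives Orosirian, Statherian, Calymmian, Ectasian.

850 million years; Orosirian, Statherian, Calymmian, Ectasian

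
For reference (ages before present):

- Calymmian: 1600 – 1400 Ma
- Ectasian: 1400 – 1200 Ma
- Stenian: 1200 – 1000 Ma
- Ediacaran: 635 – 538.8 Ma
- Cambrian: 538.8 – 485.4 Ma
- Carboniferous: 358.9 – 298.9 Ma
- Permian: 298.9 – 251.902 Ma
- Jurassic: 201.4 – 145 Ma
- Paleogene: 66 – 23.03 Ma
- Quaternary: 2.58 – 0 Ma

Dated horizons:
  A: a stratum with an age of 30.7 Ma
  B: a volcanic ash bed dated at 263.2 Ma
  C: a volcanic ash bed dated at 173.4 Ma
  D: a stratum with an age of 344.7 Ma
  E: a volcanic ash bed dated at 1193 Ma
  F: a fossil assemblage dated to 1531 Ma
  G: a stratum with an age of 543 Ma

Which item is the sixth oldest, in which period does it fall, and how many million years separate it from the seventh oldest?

C, in the Jurassic; 142.7 million years to A

Larger Ma means older, so oldest first: F 1531 > E 1193 > G 543 > D 344.7 > B 263.2 > C 173.4 > A 30.7.
Counting 6 along gives C (173.4 Ma); the excerpt puts that inside the Jurassic, 201.4–145 Ma.
Next in line is A (30.7 Ma), and 173.4 − 30.7 = 142.7 Myr.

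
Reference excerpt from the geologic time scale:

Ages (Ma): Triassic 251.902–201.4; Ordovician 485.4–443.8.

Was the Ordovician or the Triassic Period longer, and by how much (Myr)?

Ordovician: 485.4 − 443.8 = 41.6 Myr.
Triassic: 251.902 − 201.4 = 50.502 Myr.
Difference: 50.502 − 41.6 = 8.902 Myr, so the Triassic was longer.

Triassic, by 8.902 million years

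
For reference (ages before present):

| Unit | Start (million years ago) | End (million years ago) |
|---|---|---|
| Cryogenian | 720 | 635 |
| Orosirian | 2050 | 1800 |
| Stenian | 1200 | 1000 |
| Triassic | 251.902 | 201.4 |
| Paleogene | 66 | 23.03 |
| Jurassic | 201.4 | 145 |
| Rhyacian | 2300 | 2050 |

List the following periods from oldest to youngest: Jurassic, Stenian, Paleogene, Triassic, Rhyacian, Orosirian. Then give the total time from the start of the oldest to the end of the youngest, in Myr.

Rhyacian, Orosirian, Stenian, Triassic, Jurassic, Paleogene; total span 2276.97 Myr

From the excerpt: Jurassic 201.4–145; Stenian 1200–1000; Paleogene 66–23.03; Triassic 251.902–201.4; Rhyacian 2300–2050; Orosirian 2050–1800 (Ma).
Larger Ma is earlier, so the oldest is Rhyacian and the youngest is Paleogene; oldest to youngest: Rhyacian, Orosirian, Stenian, Triassic, Jurassic, Paleogene.
Oldest start 2300 minus youngest end 23.03 gives 2276.97 Myr overall.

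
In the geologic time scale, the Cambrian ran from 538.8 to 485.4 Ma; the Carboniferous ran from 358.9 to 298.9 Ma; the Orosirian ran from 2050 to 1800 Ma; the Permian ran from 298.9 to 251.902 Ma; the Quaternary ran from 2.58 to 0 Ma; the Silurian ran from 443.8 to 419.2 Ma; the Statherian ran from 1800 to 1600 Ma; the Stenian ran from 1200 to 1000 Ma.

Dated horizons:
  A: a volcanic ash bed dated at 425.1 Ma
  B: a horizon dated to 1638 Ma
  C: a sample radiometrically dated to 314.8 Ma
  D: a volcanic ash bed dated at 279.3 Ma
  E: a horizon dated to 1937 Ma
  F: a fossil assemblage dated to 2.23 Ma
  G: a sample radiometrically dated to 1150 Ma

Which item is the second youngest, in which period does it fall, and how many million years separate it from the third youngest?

D, in the Permian; 35.5 million years to C

Sorted youngest-first by Ma: F (2.23), D (279.3), C (314.8), A (425.1), G (1150), B (1638), E (1937).
The second youngest is D at 279.3 Ma, which lies in 298.9–251.902 Ma: the Permian.
The third youngest is C at 314.8 Ma; separation = |279.3 − 314.8| = 35.5 Myr.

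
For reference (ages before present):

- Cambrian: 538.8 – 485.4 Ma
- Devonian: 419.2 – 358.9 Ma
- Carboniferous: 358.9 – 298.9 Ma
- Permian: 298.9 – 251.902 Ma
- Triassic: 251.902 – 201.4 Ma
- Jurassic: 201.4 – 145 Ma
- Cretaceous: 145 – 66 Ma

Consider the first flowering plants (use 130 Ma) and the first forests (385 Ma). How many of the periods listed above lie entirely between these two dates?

4

385 Ma sits inside the Devonian (419.2–358.9) and 130 Ma inside the Cretaceous (145–66); neither of those is wholly between the two dates.
The listed periods lying completely between them are Carboniferous, Permian, Triassic, Jurassic — 4 in all.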